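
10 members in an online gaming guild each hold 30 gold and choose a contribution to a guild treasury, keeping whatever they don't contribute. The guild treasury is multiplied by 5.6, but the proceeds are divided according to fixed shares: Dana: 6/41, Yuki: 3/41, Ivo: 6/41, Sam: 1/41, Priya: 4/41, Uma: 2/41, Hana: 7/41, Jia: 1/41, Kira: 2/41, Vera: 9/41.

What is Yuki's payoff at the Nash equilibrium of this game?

Player j's private return per contributed unit is 5.6 × (j's share). Contributing is weakly dominant for j when that share is at least 1/5.6 = 0.1786, and contributing 0 is dominant otherwise.
Vera alone (share 9/41) is above the threshold, contributing 30; the remaining 9 contribute 0. Total contributed: 30.
Yuki keeps 30 and receives 5.6 × 30 × 3/41 = 12.29 from the guild treasury, for a payoff of 42.29.

42.29 gold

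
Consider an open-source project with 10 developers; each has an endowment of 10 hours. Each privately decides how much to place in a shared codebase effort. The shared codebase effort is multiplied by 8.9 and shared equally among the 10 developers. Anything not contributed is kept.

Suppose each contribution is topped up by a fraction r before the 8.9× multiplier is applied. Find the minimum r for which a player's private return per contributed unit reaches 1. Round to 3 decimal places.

0.124

With matching at rate r, one contributed unit becomes (1 + r) in the shared codebase effort and returns 8.9 × (1 + r) / 10 to the contributor.
Setting this equal to 1: 1 + r = 10/8.9 = 1.1236.
So the minimum matching rate is r = 1.1236 − 1 = 0.124.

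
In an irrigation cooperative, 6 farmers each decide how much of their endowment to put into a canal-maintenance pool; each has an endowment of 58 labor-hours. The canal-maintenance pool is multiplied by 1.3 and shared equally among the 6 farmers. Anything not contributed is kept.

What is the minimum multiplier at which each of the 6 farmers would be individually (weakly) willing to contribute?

6

A contributed unit returns (multiplier)/6 to its contributor.
This reaches 1 exactly when the multiplier is 6.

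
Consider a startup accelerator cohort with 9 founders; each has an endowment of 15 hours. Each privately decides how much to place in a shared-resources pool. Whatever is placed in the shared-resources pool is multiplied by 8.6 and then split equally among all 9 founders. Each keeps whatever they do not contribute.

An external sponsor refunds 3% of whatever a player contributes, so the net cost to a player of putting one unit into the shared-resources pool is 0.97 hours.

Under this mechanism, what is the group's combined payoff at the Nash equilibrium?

The effective private return is (8.6/9) / 0.97 = 0.9851, which is still under 1, so the mechanism doesn't change anyone's dominant strategy: zero contribution.
At the Nash equilibrium no one contributes; group total payoff = 9 × 15 = 135.

135.00 hours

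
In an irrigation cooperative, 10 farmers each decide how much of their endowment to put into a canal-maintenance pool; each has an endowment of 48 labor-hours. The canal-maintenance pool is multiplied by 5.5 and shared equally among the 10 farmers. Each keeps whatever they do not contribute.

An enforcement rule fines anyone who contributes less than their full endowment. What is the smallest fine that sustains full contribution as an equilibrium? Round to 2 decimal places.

21.60 labor-hours

Given the others contribute fully, the best deviation is to contribute 0 (any partial contribution still incurs the fine and gives up units whose private return 0.5500 is below 1).
Deviating from 48 to 0 saves 48 labor-hours but forfeits the deviator's share of the drop in the canal-maintenance pool: 5.5/10 × 48 = 26.40.
So the deviation gain is 48 − 26.40 = 21.60, and the fine must be at least 21.60 labor-hours to wipe it out.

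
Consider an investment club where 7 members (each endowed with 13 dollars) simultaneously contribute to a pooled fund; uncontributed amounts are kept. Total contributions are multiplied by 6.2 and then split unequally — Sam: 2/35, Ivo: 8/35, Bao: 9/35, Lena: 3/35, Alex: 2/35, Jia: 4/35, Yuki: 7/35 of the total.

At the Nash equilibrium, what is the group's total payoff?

For player j, contributing a unit is worthwhile iff 6.2 × (j's share) ≥ 1, i.e. iff j's share is at least 0.1613.
Ivo, Bao and Yuki are above the threshold, contributing 13 each; the remaining 4 contribute 0. Total contributed: 39.
The pooled fund pays out 6.2 × 39 = 241.80 in total (split across the unequal shares, but the aggregate is all that matters for the group sum).
The 4 free-riders keep 13 each, adding 52. Group total = 52 + 241.80 = 293.80.

293.80 dollars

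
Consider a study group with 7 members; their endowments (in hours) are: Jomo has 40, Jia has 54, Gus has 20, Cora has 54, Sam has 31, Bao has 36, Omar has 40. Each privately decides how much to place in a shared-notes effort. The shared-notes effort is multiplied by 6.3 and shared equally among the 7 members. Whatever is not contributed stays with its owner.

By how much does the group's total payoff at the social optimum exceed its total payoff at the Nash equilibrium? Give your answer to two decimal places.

The private return per contributed unit is 6.3/7 = 0.9000 < 1 for every player regardless of endowment, so the Nash equilibrium is zero contribution and the group total is Σ E_j = 40 + 54 + 20 + 54 + 31 + 36 + 40 = 275.
Each contributed unit returns 6.300 to the group, so the social optimum is full contribution by everyone: group total = 6.300 × 275 = 1732.50.
Efficiency loss = (6.300 − 1) × 275 = 1457.50.

1457.50 hours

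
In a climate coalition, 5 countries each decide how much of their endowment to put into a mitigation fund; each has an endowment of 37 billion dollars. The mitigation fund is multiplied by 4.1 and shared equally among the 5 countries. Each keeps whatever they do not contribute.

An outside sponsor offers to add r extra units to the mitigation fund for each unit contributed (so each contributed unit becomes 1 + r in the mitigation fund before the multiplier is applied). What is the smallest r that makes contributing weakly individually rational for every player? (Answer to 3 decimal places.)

0.220

With matching at rate r, one contributed unit becomes (1 + r) in the mitigation fund and returns 4.1 × (1 + r) / 5 to the contributor.
Setting this equal to 1: 1 + r = 5/4.1 = 1.2195.
So the minimum matching rate is r = 1.2195 − 1 = 0.220.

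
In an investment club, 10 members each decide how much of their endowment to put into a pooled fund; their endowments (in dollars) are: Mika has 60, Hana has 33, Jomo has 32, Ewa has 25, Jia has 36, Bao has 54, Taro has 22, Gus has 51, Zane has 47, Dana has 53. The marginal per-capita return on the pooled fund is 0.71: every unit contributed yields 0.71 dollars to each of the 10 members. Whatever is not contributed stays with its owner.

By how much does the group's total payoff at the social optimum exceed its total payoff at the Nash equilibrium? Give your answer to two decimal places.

2519.30 dollars

The private return per contributed unit is 0.71 < 1 for everyone, so the Nash equilibrium is zero contribution and the group total is Σ E_j = 60 + 33 + 32 + 25 + 36 + 54 + 22 + 51 + 47 + 53 = 413.
Each contributed unit returns 7.100 to the group, so the social optimum is full contribution by everyone: group total = 7.100 × 413 = 2932.30.
Efficiency loss = (7.100 − 1) × 413 = 2519.30.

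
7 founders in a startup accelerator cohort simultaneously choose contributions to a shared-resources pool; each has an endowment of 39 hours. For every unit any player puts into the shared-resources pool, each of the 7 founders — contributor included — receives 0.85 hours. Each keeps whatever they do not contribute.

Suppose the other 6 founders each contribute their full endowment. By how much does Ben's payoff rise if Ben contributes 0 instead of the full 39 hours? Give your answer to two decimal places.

Switching from a contribution of 39 to 0 lets Ben keep an extra 39 hours, but lowers the shared-resources pool by 39, which costs Ben their own share of that drop: 0.85 × 39 = 33.15.
Net gain = 39 − 33.15 = 5.85. The private return per contributed unit (0.85) is below 1, so free-riding is indeed the best response regardless of what the others do.

5.85 hours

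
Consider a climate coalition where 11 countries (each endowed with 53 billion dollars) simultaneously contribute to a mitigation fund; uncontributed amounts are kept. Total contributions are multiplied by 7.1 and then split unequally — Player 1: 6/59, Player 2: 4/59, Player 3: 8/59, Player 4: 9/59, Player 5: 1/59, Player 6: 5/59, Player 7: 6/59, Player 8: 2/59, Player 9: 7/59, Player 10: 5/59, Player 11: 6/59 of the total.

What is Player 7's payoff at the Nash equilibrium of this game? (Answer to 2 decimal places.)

Player j's private return per contributed unit is 7.1 × (j's share). Contributing is weakly dominant for j when that share is at least 1/7.1 = 0.1408, and contributing 0 is dominant otherwise.
The only share above 0.1408 is Player 4's 9/59, contributing 53; the remaining 10 contribute 0. Total contributed: 53.
Player 7 keeps 53 and receives 7.1 × 53 × 6/59 = 38.27 from the mitigation fund, for a payoff of 91.27.

91.27 billion dollars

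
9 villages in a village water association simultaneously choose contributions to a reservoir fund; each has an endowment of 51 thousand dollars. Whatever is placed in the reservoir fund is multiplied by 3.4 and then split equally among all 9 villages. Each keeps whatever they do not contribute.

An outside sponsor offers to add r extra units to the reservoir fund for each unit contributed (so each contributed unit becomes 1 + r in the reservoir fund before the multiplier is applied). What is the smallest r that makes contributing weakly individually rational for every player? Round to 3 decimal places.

With matching at rate r, one contributed unit becomes (1 + r) in the reservoir fund and returns 3.4 × (1 + r) / 9 to the contributor.
Setting this equal to 1: 1 + r = 9/3.4 = 2.6471.
So the minimum matching rate is r = 2.6471 − 1 = 1.647.

1.647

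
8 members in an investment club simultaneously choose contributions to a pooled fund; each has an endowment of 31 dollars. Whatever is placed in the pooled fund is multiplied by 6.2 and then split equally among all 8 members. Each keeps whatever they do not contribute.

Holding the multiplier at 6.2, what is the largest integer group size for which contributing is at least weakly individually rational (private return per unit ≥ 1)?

6

Private return per unit is 6.2/(group size), which is ≥ 1 whenever the group size is ≤ 6.2.
The largest such integer is 6.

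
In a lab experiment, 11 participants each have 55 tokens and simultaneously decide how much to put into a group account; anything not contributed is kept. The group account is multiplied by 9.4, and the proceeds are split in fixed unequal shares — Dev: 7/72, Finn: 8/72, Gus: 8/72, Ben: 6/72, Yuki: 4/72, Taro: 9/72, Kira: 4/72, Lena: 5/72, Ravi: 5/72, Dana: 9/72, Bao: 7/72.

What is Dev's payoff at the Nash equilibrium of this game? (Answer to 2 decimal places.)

256.06 tokens

Each unit j contributes comes back to j as 9.4 × (j's share), so j prefers to contribute only if that share exceeds 1/9.4 = 0.1064; otherwise keeping the unit dominates.
The shares above 0.1064 belong to Finn, Gus, Taro and Dana, contributing 55 each; the remaining 7 contribute 0. Total contributed: 220.
Dev keeps 55 and receives 9.4 × 220 × 7/72 = 201.06 from the group account, for a payoff of 256.06.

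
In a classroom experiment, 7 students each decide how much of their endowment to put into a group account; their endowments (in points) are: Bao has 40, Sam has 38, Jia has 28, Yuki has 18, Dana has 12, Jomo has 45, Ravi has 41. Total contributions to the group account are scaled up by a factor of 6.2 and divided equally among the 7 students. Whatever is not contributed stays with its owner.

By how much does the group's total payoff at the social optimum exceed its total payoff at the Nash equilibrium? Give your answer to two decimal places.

1154.40 points

The private return per contributed unit is 6.2/7 = 0.8857 < 1 for every player regardless of endowment, so the Nash equilibrium is zero contribution and the group total is Σ E_j = 40 + 38 + 28 + 18 + 12 + 45 + 41 = 222.
Each contributed unit returns 6.200 to the group, so the social optimum is full contribution by everyone: group total = 6.200 × 222 = 1376.40.
Efficiency loss = (6.200 − 1) × 222 = 1154.40.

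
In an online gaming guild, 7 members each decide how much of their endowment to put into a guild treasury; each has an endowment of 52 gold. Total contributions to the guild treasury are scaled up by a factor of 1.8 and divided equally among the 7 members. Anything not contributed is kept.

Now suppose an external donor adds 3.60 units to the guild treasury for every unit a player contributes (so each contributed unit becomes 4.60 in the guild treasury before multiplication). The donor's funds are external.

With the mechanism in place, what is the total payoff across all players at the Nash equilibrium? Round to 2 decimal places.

Under the mechanism each unit contributed yields 1.8 × 4.60 / 7 = 1.1829 back to its contributor per unit of net cost, which exceeds 1, making full contribution the dominant choice for everyone.
So the Nash equilibrium is full contribution by all 7; the group earns 1.8 × 4.60 × 364 = 3013.92.

3013.92 gold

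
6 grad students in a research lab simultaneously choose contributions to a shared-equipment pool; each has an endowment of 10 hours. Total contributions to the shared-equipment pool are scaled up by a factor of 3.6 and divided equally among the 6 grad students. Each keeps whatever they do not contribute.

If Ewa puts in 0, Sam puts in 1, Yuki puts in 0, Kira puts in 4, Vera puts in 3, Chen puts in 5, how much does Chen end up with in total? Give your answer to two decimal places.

12.80 hours

Total contributed: 0 + 1 + 0 + 4 + 3 + 5 = 13.
Each receives 3.6 × 13 / 6 = 7.80 from the shared-equipment pool.
Chen keeps 10 − 5 = 5, so Chen's payoff is 5 + 7.80 = 12.80.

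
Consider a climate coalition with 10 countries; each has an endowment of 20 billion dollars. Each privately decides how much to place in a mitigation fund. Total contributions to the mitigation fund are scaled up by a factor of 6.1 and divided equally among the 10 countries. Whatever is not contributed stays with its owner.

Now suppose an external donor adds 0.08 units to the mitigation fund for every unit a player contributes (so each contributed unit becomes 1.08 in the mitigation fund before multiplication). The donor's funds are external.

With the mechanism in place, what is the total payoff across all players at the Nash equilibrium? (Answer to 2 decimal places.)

200.00 billion dollars

With the mechanism, a contributed unit returns 6.1 × 1.08 / 10 = 0.6588 per unit of net cost — still below 1 — so contributing 0 remains dominant for every player.
Everyone keeps their endowment and the group total is 10 × 20 = 200.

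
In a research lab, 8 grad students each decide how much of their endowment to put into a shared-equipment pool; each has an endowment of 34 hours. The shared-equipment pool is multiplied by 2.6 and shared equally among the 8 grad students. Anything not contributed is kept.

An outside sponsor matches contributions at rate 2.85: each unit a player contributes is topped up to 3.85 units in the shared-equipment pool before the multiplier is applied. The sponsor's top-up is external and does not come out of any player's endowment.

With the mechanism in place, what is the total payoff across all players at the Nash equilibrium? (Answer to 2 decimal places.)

Under the mechanism each unit contributed yields 2.6 × 3.85 / 8 = 1.2513 back to its contributor per unit of net cost, which exceeds 1, making full contribution the dominant choice for everyone.
So the Nash equilibrium is full contribution by all 8; the group earns 2.6 × 3.85 × 272 = 2722.72.

2722.72 hours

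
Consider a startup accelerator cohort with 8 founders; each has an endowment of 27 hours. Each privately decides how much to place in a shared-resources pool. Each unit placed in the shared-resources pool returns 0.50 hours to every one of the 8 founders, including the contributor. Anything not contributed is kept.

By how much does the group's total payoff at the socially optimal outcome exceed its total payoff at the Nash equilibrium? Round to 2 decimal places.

The private return per contributed unit is 0.50 < 1, so contributing 0 is dominant for every player. At the Nash equilibrium everyone keeps their 27, and the group total is 8 × 27 = 216.
Each contributed unit returns 4.000 to the group as a whole (0.50 to each of 8 players), which exceeds 1, so the social optimum is full contribution: group total = 4.000 × 216 = 864.00.
Efficiency loss = 864.00 − 216 = 648.00.

648.00 hours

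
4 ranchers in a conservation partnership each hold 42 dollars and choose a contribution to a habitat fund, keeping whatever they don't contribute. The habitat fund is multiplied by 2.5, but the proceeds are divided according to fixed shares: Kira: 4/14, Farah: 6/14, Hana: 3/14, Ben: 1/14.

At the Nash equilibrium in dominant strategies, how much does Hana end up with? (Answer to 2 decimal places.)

64.50 dollars

Each unit j contributes comes back to j as 2.5 × (j's share), so j prefers to contribute only if that share exceeds 1/2.5 = 0.4000; otherwise keeping the unit dominates.
Only Farah (6/14) clears that bar, contributing 42; the remaining 3 contribute 0. Total contributed: 42.
Hana keeps 42 and receives 2.5 × 42 × 3/14 = 22.50 from the habitat fund, for a payoff of 64.50.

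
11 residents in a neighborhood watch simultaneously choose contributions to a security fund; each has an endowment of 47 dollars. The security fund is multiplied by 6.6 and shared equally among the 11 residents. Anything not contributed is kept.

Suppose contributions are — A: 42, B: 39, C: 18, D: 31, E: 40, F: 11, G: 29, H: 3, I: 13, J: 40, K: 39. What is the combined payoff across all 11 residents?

Total contributed: 42 + 39 + 18 + 31 + 40 + 11 + 29 + 3 + 13 + 40 + 39 = 305; total kept: 11 × 47 − 305 = 212.
The security fund pays out 6.6 × 305 = 2013.00 in aggregate.
Group total = 212 + 2013.00 = 2225.00.

2225.00 dollars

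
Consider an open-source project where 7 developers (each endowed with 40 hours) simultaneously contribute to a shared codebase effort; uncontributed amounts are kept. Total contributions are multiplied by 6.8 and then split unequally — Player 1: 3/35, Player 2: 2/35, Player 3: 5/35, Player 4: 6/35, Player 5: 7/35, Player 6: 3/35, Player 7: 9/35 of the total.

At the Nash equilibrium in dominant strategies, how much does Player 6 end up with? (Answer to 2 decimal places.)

For player j, contributing a unit is worthwhile iff 6.8 × (j's share) ≥ 1, i.e. iff j's share is at least 0.1471.
Player 4, Player 5 and Player 7 clear that bar, contributing 40 each; the remaining 4 contribute 0. Total contributed: 120.
Player 6 keeps 40 and receives 6.8 × 120 × 3/35 = 69.94 from the shared codebase effort, for a payoff of 109.94.

109.94 hours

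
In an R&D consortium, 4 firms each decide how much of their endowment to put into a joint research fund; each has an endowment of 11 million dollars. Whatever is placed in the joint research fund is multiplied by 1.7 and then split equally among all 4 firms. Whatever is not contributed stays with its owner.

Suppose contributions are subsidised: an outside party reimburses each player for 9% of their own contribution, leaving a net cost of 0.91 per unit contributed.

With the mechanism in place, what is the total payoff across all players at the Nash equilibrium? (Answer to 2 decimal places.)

44.00 million dollars

The effective private return is (1.7/4) / 0.91 = 0.4670, which is still under 1, so the mechanism doesn't change anyone's dominant strategy: zero contribution.
Everyone keeps their endowment and the group total is 4 × 11 = 44.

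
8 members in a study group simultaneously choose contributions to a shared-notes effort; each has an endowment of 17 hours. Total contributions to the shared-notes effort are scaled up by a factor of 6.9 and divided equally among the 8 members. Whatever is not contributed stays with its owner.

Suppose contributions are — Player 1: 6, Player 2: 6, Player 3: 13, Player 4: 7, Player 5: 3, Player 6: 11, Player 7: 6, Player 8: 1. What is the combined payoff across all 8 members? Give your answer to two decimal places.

448.70 hours

Total contributed: 6 + 6 + 13 + 7 + 3 + 11 + 6 + 1 = 53; total kept: 8 × 17 − 53 = 83.
The shared-notes effort pays out 6.9 × 53 = 365.70 in aggregate.
Group total = 83 + 365.70 = 448.70.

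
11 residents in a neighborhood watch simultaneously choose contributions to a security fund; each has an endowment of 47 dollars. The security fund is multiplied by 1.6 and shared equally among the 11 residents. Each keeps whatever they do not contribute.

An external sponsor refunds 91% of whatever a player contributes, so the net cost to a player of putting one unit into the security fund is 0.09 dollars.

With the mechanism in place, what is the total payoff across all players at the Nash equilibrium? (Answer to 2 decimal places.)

With the mechanism, a contributed unit returns (1.6/11) / 0.09 = 1.6162 per unit of net cost to the contributor — now above 1 — so contributing fully is weakly dominant for every player.
So the Nash equilibrium is full contribution by all 11; the group earns 11 × (47 × 0.91 + 1.6 × 47) = 1297.67.

1297.67 dollars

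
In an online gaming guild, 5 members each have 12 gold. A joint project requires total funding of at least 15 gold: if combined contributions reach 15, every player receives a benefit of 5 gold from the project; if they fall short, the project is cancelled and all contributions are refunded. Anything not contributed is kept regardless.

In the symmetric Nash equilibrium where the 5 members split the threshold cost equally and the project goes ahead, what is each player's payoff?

14 gold

Equal share of the threshold: 15/5 = 3.
At this profile no one gains by cutting their contribution: any cut drops the total below 15, the project is cancelled, contributions are refunded, and the deviator ends with 12, which is less than 12 − 3 + 5 = 14. Contributing more than 3 just wastes the excess. So contributing exactly 3 is a best response.
Each player's payoff: 12 − 3 + 5 = 14.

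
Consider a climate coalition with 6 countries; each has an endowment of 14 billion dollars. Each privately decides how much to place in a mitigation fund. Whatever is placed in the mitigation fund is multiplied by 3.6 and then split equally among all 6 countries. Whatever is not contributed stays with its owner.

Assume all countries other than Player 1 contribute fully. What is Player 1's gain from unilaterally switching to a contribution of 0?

Switching from a contribution of 14 to 0 lets Player 1 keep an extra 14 billion dollars, but lowers the mitigation fund by 14, which costs Player 1 their own share of that drop: 3.6/6 × 14 = 8.40.
Net gain = 14 − 8.40 = 5.60. The private return per contributed unit (0.6000) is below 1, so free-riding is indeed the best response regardless of what the others do.

5.60 billion dollars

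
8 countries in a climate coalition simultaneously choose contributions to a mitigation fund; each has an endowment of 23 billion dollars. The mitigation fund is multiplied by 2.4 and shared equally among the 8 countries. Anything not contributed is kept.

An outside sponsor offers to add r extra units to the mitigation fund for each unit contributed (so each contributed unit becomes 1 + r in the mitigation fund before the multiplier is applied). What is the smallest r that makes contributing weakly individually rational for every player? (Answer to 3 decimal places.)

With matching at rate r, one contributed unit becomes (1 + r) in the mitigation fund and returns 2.4 × (1 + r) / 8 to the contributor.
Setting this equal to 1: 1 + r = 8/2.4 = 3.3333.
So the minimum matching rate is r = 3.3333 − 1 = 2.333.

2.333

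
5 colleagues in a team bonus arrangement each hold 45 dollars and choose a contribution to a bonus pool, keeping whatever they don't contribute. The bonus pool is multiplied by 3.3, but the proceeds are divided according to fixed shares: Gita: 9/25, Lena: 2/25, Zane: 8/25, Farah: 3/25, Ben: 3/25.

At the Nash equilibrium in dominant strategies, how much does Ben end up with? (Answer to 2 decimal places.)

Each unit j contributes comes back to j as 3.3 × (j's share), so j prefers to contribute only if that share exceeds 1/3.3 = 0.3030; otherwise keeping the unit dominates.
Gita and Zane are above the threshold, contributing 45 each; the remaining 3 contribute 0. Total contributed: 90.
Ben keeps 45 and receives 3.3 × 90 × 3/25 = 35.64 from the bonus pool, for a payoff of 80.64.

80.64 dollars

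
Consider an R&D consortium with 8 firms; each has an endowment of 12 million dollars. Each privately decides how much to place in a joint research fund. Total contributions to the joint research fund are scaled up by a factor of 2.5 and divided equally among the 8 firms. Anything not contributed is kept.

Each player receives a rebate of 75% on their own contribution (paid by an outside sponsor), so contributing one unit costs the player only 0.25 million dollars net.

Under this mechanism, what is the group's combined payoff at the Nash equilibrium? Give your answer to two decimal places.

The effective private return per unit is now (2.5/8) / 0.25 = 1.2500 > 1, so every player's dominant strategy flips to full contribution.
So the Nash equilibrium is full contribution by all 8; the group earns 8 × (12 × 0.75 + 2.5 × 12) = 312.00.

312.00 million dollars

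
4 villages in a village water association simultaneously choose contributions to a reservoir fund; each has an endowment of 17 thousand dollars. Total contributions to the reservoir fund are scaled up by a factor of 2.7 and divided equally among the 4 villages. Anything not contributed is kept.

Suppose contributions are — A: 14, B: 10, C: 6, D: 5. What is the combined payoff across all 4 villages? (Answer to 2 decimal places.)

Total contributed: 14 + 10 + 6 + 5 = 35; total kept: 4 × 17 − 35 = 33.
The reservoir fund pays out 2.7 × 35 = 94.50 in aggregate.
Group total = 33 + 94.50 = 127.50.

127.50 thousand dollars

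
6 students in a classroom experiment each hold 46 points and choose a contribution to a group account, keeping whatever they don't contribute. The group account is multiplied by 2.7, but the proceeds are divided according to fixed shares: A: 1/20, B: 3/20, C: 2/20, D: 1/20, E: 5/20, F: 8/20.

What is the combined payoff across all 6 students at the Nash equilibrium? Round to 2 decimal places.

For player j, contributing a unit is worthwhile iff 2.7 × (j's share) ≥ 1, i.e. iff j's share is at least 0.3704.
F alone (share 8/20) is above the threshold, contributing 46; the remaining 5 contribute 0. Total contributed: 46.
The group account pays out 2.7 × 46 = 124.20 in total (split across the unequal shares, but the aggregate is all that matters for the group sum).
The 5 free-riders keep 46 each, adding 230. Group total = 230 + 124.20 = 354.20.

354.20 points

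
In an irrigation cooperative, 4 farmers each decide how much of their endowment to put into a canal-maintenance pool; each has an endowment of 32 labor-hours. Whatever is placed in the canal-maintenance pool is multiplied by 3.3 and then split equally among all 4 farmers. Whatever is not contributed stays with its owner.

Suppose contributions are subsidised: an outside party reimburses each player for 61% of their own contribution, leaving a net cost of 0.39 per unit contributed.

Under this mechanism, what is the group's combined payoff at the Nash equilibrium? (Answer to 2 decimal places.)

Under the mechanism each unit contributed yields (3.3/4) / 0.39 = 2.1154 back to its contributor per unit of net cost, which exceeds 1, making full contribution the dominant choice for everyone.
At the Nash equilibrium everyone contributes 32. Group total payoff = 4 × (32 × 0.61 + 3.3 × 32) = 500.48.

500.48 labor-hours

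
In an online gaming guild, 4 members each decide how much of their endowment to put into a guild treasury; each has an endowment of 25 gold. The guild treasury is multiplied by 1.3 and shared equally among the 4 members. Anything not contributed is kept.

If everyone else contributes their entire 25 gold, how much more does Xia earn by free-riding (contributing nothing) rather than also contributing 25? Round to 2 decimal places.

Switching from a contribution of 25 to 0 lets Xia keep an extra 25 gold, but lowers the guild treasury by 25, which costs Xia their own share of that drop: 1.3/4 × 25 = 8.12.
Net gain = 25 − 8.12 = 16.88. The private return per contributed unit (0.3250) is below 1, so free-riding is indeed the best response regardless of what the others do.

16.88 gold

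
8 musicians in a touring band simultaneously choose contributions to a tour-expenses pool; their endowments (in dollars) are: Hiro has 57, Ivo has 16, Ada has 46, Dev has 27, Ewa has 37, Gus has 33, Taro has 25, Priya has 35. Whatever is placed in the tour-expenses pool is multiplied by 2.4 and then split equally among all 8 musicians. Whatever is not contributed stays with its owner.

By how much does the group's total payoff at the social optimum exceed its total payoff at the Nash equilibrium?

The private return per contributed unit is 2.4/8 = 0.3000 < 1 for every player regardless of endowment, so the Nash equilibrium is zero contribution and the group total is Σ E_j = 57 + 16 + 46 + 27 + 37 + 33 + 25 + 35 = 276.
Each contributed unit returns 2.400 to the group, so the social optimum is full contribution by everyone: group total = 2.400 × 276 = 662.40.
Efficiency loss = (2.400 − 1) × 276 = 386.40.

386.40 dollars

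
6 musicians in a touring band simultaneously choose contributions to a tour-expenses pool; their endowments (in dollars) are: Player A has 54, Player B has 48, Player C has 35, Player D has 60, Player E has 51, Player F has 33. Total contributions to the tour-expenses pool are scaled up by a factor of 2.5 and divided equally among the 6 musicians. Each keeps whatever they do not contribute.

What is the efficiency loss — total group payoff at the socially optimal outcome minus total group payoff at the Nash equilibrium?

421.50 dollars

The private return per contributed unit is 2.5/6 = 0.4167 < 1 for every player regardless of endowment, so the Nash equilibrium is zero contribution and the group total is Σ E_j = 54 + 48 + 35 + 60 + 51 + 33 = 281.
Each contributed unit returns 2.500 to the group, so the social optimum is full contribution by everyone: group total = 2.500 × 281 = 702.50.
Efficiency loss = (2.500 − 1) × 281 = 421.50.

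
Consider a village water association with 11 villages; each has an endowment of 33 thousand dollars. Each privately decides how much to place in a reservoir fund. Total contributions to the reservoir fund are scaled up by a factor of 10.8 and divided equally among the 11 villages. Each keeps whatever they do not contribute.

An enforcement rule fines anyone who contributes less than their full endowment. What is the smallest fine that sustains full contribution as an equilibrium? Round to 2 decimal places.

Given the others contribute fully, the best deviation is to contribute 0 (any partial contribution still incurs the fine and gives up units whose private return 0.9818 is below 1).
Deviating from 33 to 0 saves 33 thousand dollars but forfeits the deviator's share of the drop in the reservoir fund: 10.8/11 × 33 = 32.40.
So the deviation gain is 33 − 32.40 = 0.60, and the fine must be at least 0.60 thousand dollars to wipe it out.

0.60 thousand dollars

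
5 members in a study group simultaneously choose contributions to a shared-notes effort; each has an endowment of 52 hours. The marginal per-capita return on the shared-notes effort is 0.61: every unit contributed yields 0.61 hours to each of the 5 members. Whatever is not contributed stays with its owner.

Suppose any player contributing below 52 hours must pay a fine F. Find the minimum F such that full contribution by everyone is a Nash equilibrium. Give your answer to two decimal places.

20.28 hours

Given the others contribute fully, the best deviation is to contribute 0 (any partial contribution still incurs the fine and gives up units whose private return 0.61 is below 1).
Deviating from 52 to 0 saves 52 hours but forfeits the deviator's share of the drop in the shared-notes effort: 0.61 × 52 = 31.72.
So the deviation gain is 52 − 31.72 = 20.28, and the fine must be at least 20.28 hours to wipe it out.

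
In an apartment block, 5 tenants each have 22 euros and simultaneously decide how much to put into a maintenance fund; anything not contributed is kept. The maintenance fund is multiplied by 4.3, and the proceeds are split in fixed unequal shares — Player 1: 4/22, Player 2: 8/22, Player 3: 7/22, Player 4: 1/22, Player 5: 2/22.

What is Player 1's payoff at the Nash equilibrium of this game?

Each unit j contributes comes back to j as 4.3 × (j's share), so j prefers to contribute only if that share exceeds 1/4.3 = 0.2326; otherwise keeping the unit dominates.
Player 2 and Player 3 are above the threshold, contributing 22 each; the remaining 3 contribute 0. Total contributed: 44.
Player 1 keeps 22 and receives 4.3 × 44 × 4/22 = 34.40 from the maintenance fund, for a payoff of 56.40.

56.40 euros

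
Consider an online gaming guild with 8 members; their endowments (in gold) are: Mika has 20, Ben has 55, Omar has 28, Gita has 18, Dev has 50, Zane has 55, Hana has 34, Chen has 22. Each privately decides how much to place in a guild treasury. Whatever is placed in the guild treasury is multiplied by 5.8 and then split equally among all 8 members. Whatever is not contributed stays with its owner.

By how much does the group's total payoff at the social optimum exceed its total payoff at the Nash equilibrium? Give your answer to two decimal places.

The private return per contributed unit is 5.8/8 = 0.7250 < 1 for every player regardless of endowment, so the Nash equilibrium is zero contribution and the group total is Σ E_j = 20 + 55 + 28 + 18 + 50 + 55 + 34 + 22 = 282.
Each contributed unit returns 5.800 to the group, so the social optimum is full contribution by everyone: group total = 5.800 × 282 = 1635.60.
Efficiency loss = (5.800 − 1) × 282 = 1353.60.

1353.60 gold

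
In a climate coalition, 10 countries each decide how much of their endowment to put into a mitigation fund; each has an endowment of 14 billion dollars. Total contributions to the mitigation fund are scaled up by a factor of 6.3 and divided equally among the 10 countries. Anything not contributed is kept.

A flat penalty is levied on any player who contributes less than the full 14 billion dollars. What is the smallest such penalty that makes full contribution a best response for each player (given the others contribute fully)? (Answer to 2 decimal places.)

5.18 billion dollars

Given the others contribute fully, the best deviation is to contribute 0 (any partial contribution still incurs the fine and gives up units whose private return 0.6300 is below 1).
Deviating from 14 to 0 saves 14 billion dollars but forfeits the deviator's share of the drop in the mitigation fund: 6.3/10 × 14 = 8.82.
So the deviation gain is 14 − 8.82 = 5.18, and the fine must be at least 5.18 billion dollars to wipe it out.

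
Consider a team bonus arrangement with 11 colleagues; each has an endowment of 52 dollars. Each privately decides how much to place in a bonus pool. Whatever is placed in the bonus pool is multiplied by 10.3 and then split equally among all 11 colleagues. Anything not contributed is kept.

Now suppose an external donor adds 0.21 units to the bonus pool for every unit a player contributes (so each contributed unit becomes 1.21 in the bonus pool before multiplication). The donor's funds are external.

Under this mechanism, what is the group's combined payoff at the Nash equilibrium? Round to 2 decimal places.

7128.84 dollars

With the mechanism, a contributed unit returns 10.3 × 1.21 / 11 = 1.1330 per unit of net cost to the contributor — now above 1 — so contributing fully is weakly dominant for every player.
So the Nash equilibrium is full contribution by all 11; the group earns 10.3 × 1.21 × 572 = 7128.84.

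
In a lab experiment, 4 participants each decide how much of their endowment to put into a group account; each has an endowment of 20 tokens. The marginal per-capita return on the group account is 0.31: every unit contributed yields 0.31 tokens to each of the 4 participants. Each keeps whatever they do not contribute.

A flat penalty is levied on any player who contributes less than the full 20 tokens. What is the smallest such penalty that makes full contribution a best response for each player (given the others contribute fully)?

13.80 tokens

Given the others contribute fully, the best deviation is to contribute 0 (any partial contribution still incurs the fine and gives up units whose private return 0.31 is below 1).
Deviating from 20 to 0 saves 20 tokens but forfeits the deviator's share of the drop in the group account: 0.31 × 20 = 6.20.
So the deviation gain is 20 − 6.20 = 13.80, and the fine must be at least 13.80 tokens to wipe it out.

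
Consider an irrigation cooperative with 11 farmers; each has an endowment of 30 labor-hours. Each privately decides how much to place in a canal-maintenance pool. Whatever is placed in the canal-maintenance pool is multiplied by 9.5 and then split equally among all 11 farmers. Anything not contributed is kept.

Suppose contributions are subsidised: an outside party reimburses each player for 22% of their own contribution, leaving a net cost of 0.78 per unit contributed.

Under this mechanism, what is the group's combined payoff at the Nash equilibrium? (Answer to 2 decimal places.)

Under the mechanism each unit contributed yields (9.5/11) / 0.78 = 1.1072 back to its contributor per unit of net cost, which exceeds 1, making full contribution the dominant choice for everyone.
At the Nash equilibrium everyone contributes 30. Group total payoff = 11 × (30 × 0.22 + 9.5 × 30) = 3207.60.

3207.60 labor-hours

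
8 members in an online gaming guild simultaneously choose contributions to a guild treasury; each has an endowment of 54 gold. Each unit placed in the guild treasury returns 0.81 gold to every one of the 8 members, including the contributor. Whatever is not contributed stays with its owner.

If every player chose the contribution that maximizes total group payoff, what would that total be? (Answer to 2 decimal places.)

Each contributed unit returns 6.480 to the group as a whole (0.81 to each of 8 players), which exceeds 1, so the social optimum is full contribution: group total = 6.480 × 432 = 2799.36.

2799.36 gold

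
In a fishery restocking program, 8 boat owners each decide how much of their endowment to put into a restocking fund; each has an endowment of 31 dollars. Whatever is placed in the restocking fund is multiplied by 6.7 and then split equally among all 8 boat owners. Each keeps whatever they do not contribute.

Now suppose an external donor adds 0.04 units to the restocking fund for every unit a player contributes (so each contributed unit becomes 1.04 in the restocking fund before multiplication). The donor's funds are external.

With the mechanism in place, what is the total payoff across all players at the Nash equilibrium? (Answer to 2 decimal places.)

248.00 dollars

The effective private return is 6.7 × 1.04 / 8 = 0.8710, which is still under 1, so the mechanism doesn't change anyone's dominant strategy: zero contribution.
At the Nash equilibrium no one contributes; group total payoff = 8 × 31 = 248.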